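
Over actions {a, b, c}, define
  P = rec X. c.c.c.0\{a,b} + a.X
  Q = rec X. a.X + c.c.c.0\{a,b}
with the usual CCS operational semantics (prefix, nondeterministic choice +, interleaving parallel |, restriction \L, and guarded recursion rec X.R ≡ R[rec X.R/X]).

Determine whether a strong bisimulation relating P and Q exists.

P's transition system — 4 states:
  p0 = rec X. c.c.c.0\{a,b} + a.X ⊢ --a--▸ p0, --c--▸ p1
  p1 = c.c.0\{a,b} ⊢ --c--▸ p2
  p2 = c.0\{a,b} ⊢ --c--▸ p3
  p3 = 0\{a,b} ⊢ stopped
Q's transition system — 4 states:
  q0 = rec X. a.X + c.c.c.0\{a,b} ⊢ --a--▸ q0, --c--▸ q1
  q1 = c.c.0\{a,b} ⊢ --c--▸ q2
  q2 = c.0\{a,b} ⊢ --c--▸ q3
  q3 = 0\{a,b} ⊢ stopped
Coarsest stable partition (strong bisimilarity classes):
  B0 = {p0, q0}
  B1 = {p1, q1}
  B2 = {p2, q2}
  B3 = {p3, q3}
p0 ∈ B0, q0 ∈ B0 → same block

YES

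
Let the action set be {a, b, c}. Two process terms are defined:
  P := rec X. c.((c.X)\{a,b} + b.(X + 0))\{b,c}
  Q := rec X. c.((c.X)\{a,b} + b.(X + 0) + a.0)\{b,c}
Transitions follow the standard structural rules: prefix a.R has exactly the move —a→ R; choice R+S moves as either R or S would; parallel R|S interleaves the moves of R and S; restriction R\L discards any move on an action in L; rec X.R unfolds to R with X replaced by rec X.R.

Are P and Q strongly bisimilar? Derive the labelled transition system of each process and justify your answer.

LTS(P): 2 reachable states
  p0 = rec X. c.((c.X)\{a,b} + b.(X + 0))\{b,c} :: =c=> p1
  p1 = ((c.(rec X. c.((c.X)\{a,b} + b.(X + 0))\{b,c}))\{a,b} + b.((rec X. c.((c.X)\{a,b} + b.(X + 0))\{b,c}) + 0))\{b,c} :: ·
LTS(Q): 3 reachable states
  q0 = rec X. c.((c.X)\{a,b} + b.(X + 0) + a.0)\{b,c} :: =c=> q1
  q1 = ((c.(rec X. c.((c.X)\{a,b} + b.(X + 0) + a.0)\{b,c}))\{a,b} + b.((rec X. c.((c.X)\{a,b} + b.(X + 0) + a.0)\{b,c}) + 0) + a.0)\{b,c} :: =a=> q2
  q2 = 0\{b,c} :: ·
Bisimilarity quotient blocks:
  B0 = {p0}
  B1 = {p1, q2}
  B2 = {q0}
  B3 = {q1}
p0 ∈ B0, q0 ∈ B2 → different blocks

not bisimilar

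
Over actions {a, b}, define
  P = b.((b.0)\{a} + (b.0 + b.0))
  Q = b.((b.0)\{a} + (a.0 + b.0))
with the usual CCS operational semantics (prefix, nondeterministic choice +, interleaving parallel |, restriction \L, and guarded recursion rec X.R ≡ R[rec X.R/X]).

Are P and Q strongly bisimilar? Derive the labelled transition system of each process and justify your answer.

P ≁ Q

LTS(P): 4 reachable states
  m0 = b.((b.0)\{a} + (b.0 + b.0)) ⊢ —b→ m1
  m1 = (b.0)\{a} + (b.0 + b.0) ⊢ —b→ m2, —b→ m3
  m2 = 0 ⊢ (no moves)
  m3 = 0\{a} ⊢ (no moves)
LTS(Q): 4 reachable states
  n0 = b.((b.0)\{a} + (a.0 + b.0)) ⊢ —b→ n1
  n1 = (b.0)\{a} + (a.0 + b.0) ⊢ —a→ n2, —b→ n2, —b→ n3
  n2 = 0 ⊢ (no moves)
  n3 = 0\{a} ⊢ (no moves)
Coarsest stable partition (strong bisimilarity classes):
  B0 = {m0}
  B1 = {m1}
  B2 = {m2, m3, n2, n3}
  B3 = {n0}
  B4 = {n1}
m0 ∈ B0, n0 ∈ B3 → different blocks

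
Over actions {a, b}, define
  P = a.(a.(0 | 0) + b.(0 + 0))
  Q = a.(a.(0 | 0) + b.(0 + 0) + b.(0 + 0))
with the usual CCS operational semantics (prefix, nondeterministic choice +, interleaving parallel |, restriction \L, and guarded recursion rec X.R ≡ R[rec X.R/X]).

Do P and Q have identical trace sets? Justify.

traces(P) = traces(Q)

LTS(P): 4 reachable states
  p0 = a.(a.(0 | 0) + b.(0 + 0)) ⊢ --a--▸ p1
  p1 = a.(0 | 0) + b.(0 + 0) ⊢ --a--▸ p2, --b--▸ p3
  p2 = 0 | 0 ⊢ (no moves)
  p3 = 0 + 0 ⊢ (no moves)
LTS(Q): 4 reachable states
  q0 = a.(a.(0 | 0) + b.(0 + 0) + b.(0 + 0)) ⊢ --a--▸ q1
  q1 = a.(0 | 0) + b.(0 + 0) + b.(0 + 0) ⊢ --a--▸ q2, --b--▸ q3
  q2 = 0 | 0 ⊢ (no moves)
  q3 = 0 + 0 ⊢ (no moves)
Partition-refinement fixed point:
  B0 = {p0, q0}
  B1 = {p1, q1}
  B2 = {p2, p3, q2, q3}
p0 ∈ B0, q0 ∈ B0 → same block
Bisimilar ⇒ trace-equivalent.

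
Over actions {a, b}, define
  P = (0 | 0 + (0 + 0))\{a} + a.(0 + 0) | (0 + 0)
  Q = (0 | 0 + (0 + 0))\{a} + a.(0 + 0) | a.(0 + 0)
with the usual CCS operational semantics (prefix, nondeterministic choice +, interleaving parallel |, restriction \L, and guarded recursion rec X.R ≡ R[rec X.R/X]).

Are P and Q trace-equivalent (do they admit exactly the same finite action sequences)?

traces(P) ≠ traces(Q) — witness ⟨aa⟩

LTS(P): 2 reachable states
  m0 = (0 | 0 + (0 + 0))\{a} + a.(0 + 0) | (0 + 0) ⊢ =a=> m1
  m1 = (0 + 0) | (0 + 0) ⊢ (no moves)
LTS(Q): 4 reachable states
  n0 = (0 | 0 + (0 + 0))\{a} + a.(0 + 0) | a.(0 + 0) ⊢ =a=> n1, =a=> n2
  n1 = (0 + 0) | a.(0 + 0) ⊢ =a=> n3
  n2 = a.(0 + 0) | (0 + 0) ⊢ =a=> n3
  n3 = (0 + 0) | (0 + 0) ⊢ (no moves)
Executing aa from Q (initial set {n0}):
  [1] a ⇒ {n1, n2}
  [2] a ⇒ {n3}
  ✓ Q
Executing aa from P (initial set {m0}):
  [1] a ⇒ {m1}
  [2] a ⇒ ∅  — P cannot continue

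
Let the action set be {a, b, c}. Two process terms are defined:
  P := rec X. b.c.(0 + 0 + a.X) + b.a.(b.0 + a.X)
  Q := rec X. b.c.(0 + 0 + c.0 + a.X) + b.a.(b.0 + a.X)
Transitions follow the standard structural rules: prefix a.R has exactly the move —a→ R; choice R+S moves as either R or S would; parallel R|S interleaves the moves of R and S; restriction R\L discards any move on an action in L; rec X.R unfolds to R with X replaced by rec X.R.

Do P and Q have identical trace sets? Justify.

NO — witness ⟨bcc⟩

LTS(P): 6 reachable states
  s0 = rec X. b.c.(0 + 0 + a.X) + b.a.(b.0 + a.X) :: =b=> s1, =b=> s2
  s1 = a.(b.0 + a.(rec X. b.c.(0 + 0 + a.X) + b.a.(b.0 + a.X))) :: =a=> s3
  s2 = c.(0 + 0 + a.(rec X. b.c.(0 + 0 + a.X) + b.a.(b.0 + a.X))) :: =c=> s4
  s3 = b.0 + a.(rec X. b.c.(0 + 0 + a.X) + b.a.(b.0 + a.X)) :: =a=> s0, =b=> s5
  s4 = 0 + 0 + a.(rec X. b.c.(0 + 0 + a.X) + b.a.(b.0 + a.X)) :: =a=> s0
  s5 = 0 :: (no moves)
LTS(Q): 6 reachable states
  t0 = rec X. b.c.(0 + 0 + c.0 + a.X) + b.a.(b.0 + a.X) :: =b=> t1, =b=> t2
  t1 = a.(b.0 + a.(rec X. b.c.(0 + 0 + c.0 + a.X) + b.a.(b.0 + a.X))) :: =a=> t3
  t2 = c.(0 + 0 + c.0 + a.(rec X. b.c.(0 + 0 + c.0 + a.X) + b.a.(b.0 + a.X))) :: =c=> t4
  t3 = b.0 + a.(rec X. b.c.(0 + 0 + c.0 + a.X) + b.a.(b.0 + a.X)) :: =a=> t0, =b=> t5
  t4 = 0 + 0 + c.0 + a.(rec X. b.c.(0 + 0 + c.0 + a.X) + b.a.(b.0 + a.X)) :: =a=> t0, =c=> t5
  t5 = 0 :: (no moves)
Run σ = ⟨bcc⟩ on Q: start {t0}
  [1] b ⇒ {t1, t2}
  [2] c ⇒ {t4}
  [3] c ⇒ {t5}
  — Q admits the full trace.
Run σ = ⟨bcc⟩ on P: start {s0}
  [1] b ⇒ {s1, s2}
  [2] c ⇒ {s4}
  [3] c ⇒ no successor for P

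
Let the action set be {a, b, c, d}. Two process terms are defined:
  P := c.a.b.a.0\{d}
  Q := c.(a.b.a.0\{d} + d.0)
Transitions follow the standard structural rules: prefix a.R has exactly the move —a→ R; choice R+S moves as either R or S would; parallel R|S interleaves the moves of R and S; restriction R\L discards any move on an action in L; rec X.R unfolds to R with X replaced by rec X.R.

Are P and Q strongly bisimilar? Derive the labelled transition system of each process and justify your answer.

P ≁ Q

LTS(P): 5 reachable states
  p0 = c.a.b.a.0\{d} → --c--▸ p1
  p1 = a.b.a.0\{d} → --a--▸ p2
  p2 = b.a.0\{d} → --b--▸ p3
  p3 = a.0\{d} → --a--▸ p4
  p4 = 0\{d} → stopped
LTS(Q): 6 reachable states
  q0 = c.(a.b.a.0\{d} + d.0) → --c--▸ q1
  q1 = a.b.a.0\{d} + d.0 → --a--▸ q2, --d--▸ q3
  q2 = b.a.0\{d} → --b--▸ q4
  q3 = 0 → stopped
  q4 = a.0\{d} → --a--▸ q5
  q5 = 0\{d} → stopped
Bisimilarity quotient blocks:
  B0 = {p0}
  B1 = {p1}
  B2 = {p2, q2}
  B3 = {p3, q4}
  B4 = {p4, q3, q5}
  B5 = {q0}
  B6 = {q1}
p0 ∈ B0, q0 ∈ B5 → different blocks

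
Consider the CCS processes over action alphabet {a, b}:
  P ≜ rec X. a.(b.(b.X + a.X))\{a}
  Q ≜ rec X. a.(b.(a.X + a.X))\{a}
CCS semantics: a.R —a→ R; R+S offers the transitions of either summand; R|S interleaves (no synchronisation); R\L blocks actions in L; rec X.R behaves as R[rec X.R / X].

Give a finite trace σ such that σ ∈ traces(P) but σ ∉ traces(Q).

LTS(P): 4 reachable states
  m0 = rec X. a.(b.(b.X + a.X))\{a} has moves ··a··> m1
  m1 = (b.(b.(rec X. a.(b.(b.X + a.X))\{a}) + a.(rec X. a.(b.(b.X + a.X))\{a})))\{a} has moves ··b··> m2
  m2 = (b.(rec X. a.(b.(b.X + a.X))\{a}) + a.(rec X. a.(b.(b.X + a.X))\{a}))\{a} has moves ··b··> m3
  m3 = (rec X. a.(b.(b.X + a.X))\{a})\{a} has moves ∅
LTS(Q): 3 reachable states
  n0 = rec X. a.(b.(a.X + a.X))\{a} has moves ··a··> n1
  n1 = (b.(a.(rec X. a.(b.(a.X + a.X))\{a}) + a.(rec X. a.(b.(a.X + a.X))\{a})))\{a} has moves ··b··> n2
  n2 = (a.(rec X. a.(b.(a.X + a.X))\{a}) + a.(rec X. a.(b.(a.X + a.X))\{a}))\{a} has moves ∅
Run σ = ⟨abb⟩ on P: start {m0}
  [1] a ⇒ {m1}
  [2] b ⇒ {m2}
  [3] b ⇒ {m3}
  ✓ P
Run σ = ⟨abb⟩ on Q: start {n0}
  [1] a ⇒ {n1}
  [2] b ⇒ {n2}
  [3] b ⇒ no successor for Q

abb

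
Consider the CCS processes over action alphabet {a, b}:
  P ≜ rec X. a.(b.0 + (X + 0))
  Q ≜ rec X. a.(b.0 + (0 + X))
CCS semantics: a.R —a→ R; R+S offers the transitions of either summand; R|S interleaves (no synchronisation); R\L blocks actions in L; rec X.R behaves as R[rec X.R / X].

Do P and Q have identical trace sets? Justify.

P's transition system — 3 states:
  u0 = rec X. a.(b.0 + (X + 0)) | -a-> u1
  u1 = b.0 + ((rec X. a.(b.0 + (X + 0))) + 0) | -a-> u1, -b-> u2
  u2 = 0 | ·
Q's transition system — 3 states:
  v0 = rec X. a.(b.0 + (0 + X)) | -a-> v1
  v1 = b.0 + (0 + (rec X. a.(b.0 + (0 + X)))) | -a-> v1, -b-> v2
  v2 = 0 | ·
Partition-refinement fixed point:
  B0 = {u0, v0}
  B1 = {u1, v1}
  B2 = {u2, v2}
u0 ∈ B0, v0 ∈ B0 → same block
Bisimilar ⇒ trace-equivalent.

YES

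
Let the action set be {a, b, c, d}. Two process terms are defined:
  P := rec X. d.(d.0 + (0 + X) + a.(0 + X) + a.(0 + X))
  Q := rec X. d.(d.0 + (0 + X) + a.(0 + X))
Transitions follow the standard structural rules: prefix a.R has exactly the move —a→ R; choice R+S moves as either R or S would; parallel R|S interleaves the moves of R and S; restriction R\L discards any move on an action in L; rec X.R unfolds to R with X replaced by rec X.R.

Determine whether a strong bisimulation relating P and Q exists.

bisimilar

LTS(P): 4 reachable states
  m0 = rec X. d.(d.0 + (0 + X) + a.(0 + X) + a.(0 + X)) ⊢ ··d··> m1
  m1 = d.0 + (0 + (rec X. d.(d.0 + (0 + X) + a.(0 + X) + a.(0 + X)))) + a.(0 + (rec X. d.(d.0 + (0 + X) + a.(0 + X) + a.(0 + X)))) + a.(0 + (rec X. d.(d.0 + (0 + X) + a.(0 + X) + a.(0 + X)))) ⊢ ··a··> m2, ··d··> m1, ··d··> m3
  m2 = 0 + (rec X. d.(d.0 + (0 + X) + a.(0 + X) + a.(0 + X))) ⊢ ··d··> m1
  m3 = 0 ⊢ ·
LTS(Q): 4 reachable states
  n0 = rec X. d.(d.0 + (0 + X) + a.(0 + X)) ⊢ ··d··> n1
  n1 = d.0 + (0 + (rec X. d.(d.0 + (0 + X) + a.(0 + X)))) + a.(0 + (rec X. d.(d.0 + (0 + X) + a.(0 + X)))) ⊢ ··a··> n2, ··d··> n1, ··d··> n3
  n2 = 0 + (rec X. d.(d.0 + (0 + X) + a.(0 + X))) ⊢ ··d··> n1
  n3 = 0 ⊢ ·
Partition-refinement fixed point:
  B0 = {m0, m2, n0, n2}
  B1 = {m1, n1}
  B2 = {m3, n3}
m0 ∈ B0, n0 ∈ B0 → same block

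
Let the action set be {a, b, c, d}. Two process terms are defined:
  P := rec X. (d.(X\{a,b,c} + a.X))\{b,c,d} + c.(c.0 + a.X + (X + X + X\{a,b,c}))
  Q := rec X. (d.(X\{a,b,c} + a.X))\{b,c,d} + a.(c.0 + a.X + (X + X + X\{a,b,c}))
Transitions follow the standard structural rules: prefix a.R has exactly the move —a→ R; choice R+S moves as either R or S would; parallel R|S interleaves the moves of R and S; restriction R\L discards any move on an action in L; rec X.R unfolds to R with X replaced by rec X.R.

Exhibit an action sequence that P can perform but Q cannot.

c

LTS(P): 3 reachable states
  s0 = rec X. (d.(X\{a,b,c} + a.X))\{b,c,d} + c.(c.0 + a.X + (X + X + X\{a,b,c})) has moves ··c··> s1
  s1 = c.0 + a.(rec X. (d.(X\{a,b,c} + a.X))\{b,c,d} + c.(c.0 + a.X + (X + X + X\{a,b,c}))) + ((rec X. (d.(X\{a,b,c} + a.X))\{b,c,d} + c.(c.0 + a.X + (X + X + X\{a,b,c}))) + (rec X. (d.(X\{a,b,c} + a.X))\{b,c,d} + c.(c.0 + a.X + (X + X + X\{a,b,c}))) + (rec X. (d.(X\{a,b,c} + a.X))\{b,c,d} + c.(c.0 + a.X + (X + X + X\{a,b,c})))\{a,b,c}) has moves ··a··> s0, ··c··> s1, ··c··> s2
  s2 = 0 has moves deadlocked
LTS(Q): 3 reachable states
  t0 = rec X. (d.(X\{a,b,c} + a.X))\{b,c,d} + a.(c.0 + a.X + (X + X + X\{a,b,c})) has moves ··a··> t1
  t1 = c.0 + a.(rec X. (d.(X\{a,b,c} + a.X))\{b,c,d} + a.(c.0 + a.X + (X + X + X\{a,b,c}))) + ((rec X. (d.(X\{a,b,c} + a.X))\{b,c,d} + a.(c.0 + a.X + (X + X + X\{a,b,c}))) + (rec X. (d.(X\{a,b,c} + a.X))\{b,c,d} + a.(c.0 + a.X + (X + X + X\{a,b,c}))) + (rec X. (d.(X\{a,b,c} + a.X))\{b,c,d} + a.(c.0 + a.X + (X + X + X\{a,b,c})))\{a,b,c}) has moves ··a··> t0, ··a··> t1, ··c··> t2
  t2 = 0 has moves deadlocked
Trace ⟨c⟩ through P, begin at {s0}:
  [1] c ⇒ {s1}
  — P admits the full trace.
Trace ⟨c⟩ through Q, begin at {t0}:
  [1] c ⇒ ∅ (Q stuck)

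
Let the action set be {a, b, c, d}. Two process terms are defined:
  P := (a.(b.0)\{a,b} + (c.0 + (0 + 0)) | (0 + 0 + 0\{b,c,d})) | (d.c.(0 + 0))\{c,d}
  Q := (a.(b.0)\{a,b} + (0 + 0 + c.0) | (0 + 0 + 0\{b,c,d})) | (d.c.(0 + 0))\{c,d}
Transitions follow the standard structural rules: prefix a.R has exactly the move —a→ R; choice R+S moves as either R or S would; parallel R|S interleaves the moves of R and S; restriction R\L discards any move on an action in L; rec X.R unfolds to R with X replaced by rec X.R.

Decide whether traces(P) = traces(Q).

traces(P) = traces(Q)

P's transition system — 3 states:
  m0 = (a.(b.0)\{a,b} + (c.0 + (0 + 0)) | (0 + 0 + 0\{b,c,d})) | (d.c.(0 + 0))\{c,d} ⊢ -a-> m1, -c-> m2
  m1 = (b.0)\{a,b} | (d.c.(0 + 0))\{c,d} ⊢ ∅
  m2 = 0 | (0 + 0 + 0\{b,c,d}) | (d.c.(0 + 0))\{c,d} ⊢ ∅
Q's transition system — 3 states:
  n0 = (a.(b.0)\{a,b} + (0 + 0 + c.0) | (0 + 0 + 0\{b,c,d})) | (d.c.(0 + 0))\{c,d} ⊢ -a-> n1, -c-> n2
  n1 = (b.0)\{a,b} | (d.c.(0 + 0))\{c,d} ⊢ ∅
  n2 = 0 | (0 + 0 + 0\{b,c,d}) | (d.c.(0 + 0))\{c,d} ⊢ ∅
Bisimilarity quotient blocks:
  B0 = {m0, n0}
  B1 = {m1, m2, n1, n2}
m0 ∈ B0, n0 ∈ B0 → same block
Bisimilar ⇒ trace-equivalent.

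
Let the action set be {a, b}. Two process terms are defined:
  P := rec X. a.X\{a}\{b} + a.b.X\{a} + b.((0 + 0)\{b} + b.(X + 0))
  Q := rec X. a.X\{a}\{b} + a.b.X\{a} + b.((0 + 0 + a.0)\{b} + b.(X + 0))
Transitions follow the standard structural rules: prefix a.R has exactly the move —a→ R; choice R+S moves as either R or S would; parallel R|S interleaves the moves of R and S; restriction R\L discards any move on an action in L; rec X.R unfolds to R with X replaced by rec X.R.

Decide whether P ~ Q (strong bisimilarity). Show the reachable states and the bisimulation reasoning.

LTS(P): 8 reachable states
  m0 = rec X. a.X\{a}\{b} + a.b.X\{a} + b.((0 + 0)\{b} + b.(X + 0)) has moves ··a··> m1, ··a··> m2, ··b··> m3
  m1 = (rec X. a.X\{a}\{b} + a.b.X\{a} + b.((0 + 0)\{b} + b.(X + 0)))\{a}\{b} has moves deadlocked
  m2 = b.(rec X. a.X\{a}\{b} + a.b.X\{a} + b.((0 + 0)\{b} + b.(X + 0)))\{a} has moves ··b··> m4
  m3 = (0 + 0)\{b} + b.((rec X. a.X\{a}\{b} + a.b.X\{a} + b.((0 + 0)\{b} + b.(X + 0))) + 0) has moves ··b··> m5
  m4 = (rec X. a.X\{a}\{b} + a.b.X\{a} + b.((0 + 0)\{b} + b.(X + 0)))\{a} has moves ··b··> m6
  m5 = (rec X. a.X\{a}\{b} + a.b.X\{a} + b.((0 + 0)\{b} + b.(X + 0))) + 0 has moves ··a··> m1, ··a··> m2, ··b··> m3
  m6 = ((0 + 0)\{b} + b.((rec X. a.X\{a}\{b} + a.b.X\{a} + b.((0 + 0)\{b} + b.(X + 0))) + 0))\{a} has moves ··b··> m7
  m7 = ((rec X. a.X\{a}\{b} + a.b.X\{a} + b.((0 + 0)\{b} + b.(X + 0))) + 0)\{a} has moves ··b··> m6
LTS(Q): 9 reachable states
  n0 = rec X. a.X\{a}\{b} + a.b.X\{a} + b.((0 + 0 + a.0)\{b} + b.(X + 0)) has moves ··a··> n1, ··a··> n2, ··b··> n3
  n1 = (rec X. a.X\{a}\{b} + a.b.X\{a} + b.((0 + 0 + a.0)\{b} + b.(X + 0)))\{a}\{b} has moves deadlocked
  n2 = b.(rec X. a.X\{a}\{b} + a.b.X\{a} + b.((0 + 0 + a.0)\{b} + b.(X + 0)))\{a} has moves ··b··> n4
  n3 = (0 + 0 + a.0)\{b} + b.((rec X. a.X\{a}\{b} + a.b.X\{a} + b.((0 + 0 + a.0)\{b} + b.(X + 0))) + 0) has moves ··a··> n5, ··b··> n6
  n4 = (rec X. a.X\{a}\{b} + a.b.X\{a} + b.((0 + 0 + a.0)\{b} + b.(X + 0)))\{a} has moves ··b··> n7
  n5 = 0\{b} has moves deadlocked
  n6 = (rec X. a.X\{a}\{b} + a.b.X\{a} + b.((0 + 0 + a.0)\{b} + b.(X + 0))) + 0 has moves ··a··> n1, ··a··> n2, ··b··> n3
  n7 = ((0 + 0 + a.0)\{b} + b.((rec X. a.X\{a}\{b} + a.b.X\{a} + b.((0 + 0 + a.0)\{b} + b.(X + 0))) + 0))\{a} has moves ··b··> n8
  n8 = ((rec X. a.X\{a}\{b} + a.b.X\{a} + b.((0 + 0 + a.0)\{b} + b.(X + 0))) + 0)\{a} has moves ··b··> n7
Bisimilarity quotient blocks:
  B0 = {m0, m5}
  B1 = {m2, m4, m6, m7, n2, n4, n7, n8}
  B2 = {m3}
  B3 = {m1, n1, n5}
  B4 = {n0, n6}
  B5 = {n3}
m0 ∈ B0, n0 ∈ B4 → different blocks

P ≁ Q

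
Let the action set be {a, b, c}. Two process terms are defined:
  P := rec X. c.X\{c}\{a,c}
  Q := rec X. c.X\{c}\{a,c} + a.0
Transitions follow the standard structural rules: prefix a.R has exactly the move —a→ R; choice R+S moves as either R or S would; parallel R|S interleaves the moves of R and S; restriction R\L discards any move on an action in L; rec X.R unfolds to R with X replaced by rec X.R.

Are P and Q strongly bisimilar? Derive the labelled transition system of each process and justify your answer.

LTS(P): 2 reachable states
  s0 = rec X. c.X\{c}\{a,c} ⊢ -c-> s1
  s1 = (rec X. c.X\{c}\{a,c})\{c}\{a,c} ⊢ (no moves)
LTS(Q): 3 reachable states
  t0 = rec X. c.X\{c}\{a,c} + a.0 ⊢ -a-> t1, -c-> t2
  t1 = 0 ⊢ (no moves)
  t2 = (rec X. c.X\{c}\{a,c} + a.0)\{c}\{a,c} ⊢ (no moves)
Coarsest stable partition (strong bisimilarity classes):
  B0 = {s0}
  B1 = {s1, t1, t2}
  B2 = {t0}
s0 ∈ B0, t0 ∈ B2 → different blocks

P ≁ Q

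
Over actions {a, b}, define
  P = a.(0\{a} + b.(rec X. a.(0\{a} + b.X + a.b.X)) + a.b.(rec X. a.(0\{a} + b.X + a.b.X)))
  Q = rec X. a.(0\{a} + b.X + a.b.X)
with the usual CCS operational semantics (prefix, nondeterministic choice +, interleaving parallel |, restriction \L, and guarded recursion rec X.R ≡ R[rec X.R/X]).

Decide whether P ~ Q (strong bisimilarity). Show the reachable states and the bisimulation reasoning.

Reachable graph of P (4 states):
  u0 = a.(0\{a} + b.(rec X. a.(0\{a} + b.X + a.b.X)) + a.b.(rec X. a.(0\{a} + b.X + a.b.X))) :: --a--▸ u1
  u1 = 0\{a} + b.(rec X. a.(0\{a} + b.X + a.b.X)) + a.b.(rec X. a.(0\{a} + b.X + a.b.X)) :: --a--▸ u2, --b--▸ u3
  u2 = b.(rec X. a.(0\{a} + b.X + a.b.X)) :: --b--▸ u3
  u3 = rec X. a.(0\{a} + b.X + a.b.X) :: --a--▸ u1
Reachable graph of Q (3 states):
  v0 = rec X. a.(0\{a} + b.X + a.b.X) :: --a--▸ v1
  v1 = 0\{a} + b.(rec X. a.(0\{a} + b.X + a.b.X)) + a.b.(rec X. a.(0\{a} + b.X + a.b.X)) :: --a--▸ v2, --b--▸ v0
  v2 = b.(rec X. a.(0\{a} + b.X + a.b.X)) :: --b--▸ v0
Partition-refinement fixed point:
  B0 = {u0, u3, v0}
  B1 = {u1, v1}
  B2 = {u2, v2}
u0 ∈ B0, v0 ∈ B0 → same block

YES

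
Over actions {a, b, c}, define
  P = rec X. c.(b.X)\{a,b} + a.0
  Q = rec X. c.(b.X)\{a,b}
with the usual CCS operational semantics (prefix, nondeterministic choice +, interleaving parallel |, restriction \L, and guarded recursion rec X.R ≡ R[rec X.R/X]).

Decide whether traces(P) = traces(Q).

trace-distinct — witness ⟨a⟩

LTS(P): 3 reachable states
  s0 = rec X. c.(b.X)\{a,b} + a.0 ⊢ -a-> s1, -c-> s2
  s1 = 0 ⊢ (no moves)
  s2 = (b.(rec X. c.(b.X)\{a,b} + a.0))\{a,b} ⊢ (no moves)
LTS(Q): 2 reachable states
  t0 = rec X. c.(b.X)\{a,b} ⊢ -c-> t1
  t1 = (b.(rec X. c.(b.X)\{a,b}))\{a,b} ⊢ (no moves)
Trace ⟨a⟩ through P, begin at {s0}:
  step 1 (a): {s1}
  — P admits the full trace.
Trace ⟨a⟩ through Q, begin at {t0}:
  step 1 (a): no successor for Q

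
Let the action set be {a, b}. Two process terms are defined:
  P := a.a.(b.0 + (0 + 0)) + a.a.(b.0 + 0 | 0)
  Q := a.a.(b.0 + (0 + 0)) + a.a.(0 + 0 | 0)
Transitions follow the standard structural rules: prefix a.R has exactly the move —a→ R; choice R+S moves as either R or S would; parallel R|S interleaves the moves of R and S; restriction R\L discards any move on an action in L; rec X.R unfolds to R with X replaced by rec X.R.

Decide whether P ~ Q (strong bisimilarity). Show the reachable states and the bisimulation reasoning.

P's transition system — 6 states:
  m0 = a.a.(b.0 + (0 + 0)) + a.a.(b.0 + 0 | 0) | ··a··> m1, ··a··> m2
  m1 = a.(b.0 + (0 + 0)) | ··a··> m3
  m2 = a.(b.0 + 0 | 0) | ··a··> m4
  m3 = b.0 + (0 + 0) | ··b··> m5
  m4 = b.0 + 0 | 0 | ··b··> m5
  m5 = 0 | ·
Q's transition system — 6 states:
  n0 = a.a.(b.0 + (0 + 0)) + a.a.(0 + 0 | 0) | ··a··> n1, ··a··> n2
  n1 = a.(0 + 0 | 0) | ··a··> n3
  n2 = a.(b.0 + (0 + 0)) | ··a··> n4
  n3 = 0 + 0 | 0 | ·
  n4 = b.0 + (0 + 0) | ··b··> n5
  n5 = 0 | ·
Coarsest stable partition (strong bisimilarity classes):
  B0 = {m0}
  B1 = {m1, m2, n2}
  B2 = {m3, m4, n4}
  B3 = {m5, n3, n5}
  B4 = {n0}
  B5 = {n1}
m0 ∈ B0, n0 ∈ B4 → different blocks

NO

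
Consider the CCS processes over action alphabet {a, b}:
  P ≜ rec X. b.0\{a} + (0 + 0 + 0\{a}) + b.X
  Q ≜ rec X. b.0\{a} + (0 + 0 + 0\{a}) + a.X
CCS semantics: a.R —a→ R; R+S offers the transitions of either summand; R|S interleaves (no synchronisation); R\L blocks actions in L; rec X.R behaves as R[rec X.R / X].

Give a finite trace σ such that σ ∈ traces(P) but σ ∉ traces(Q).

Reachable graph of P (2 states):
  u0 = rec X. b.0\{a} + (0 + 0 + 0\{a}) + b.X ⊢ =b=> u0, =b=> u1
  u1 = 0\{a} ⊢ stopped
Reachable graph of Q (2 states):
  v0 = rec X. b.0\{a} + (0 + 0 + 0\{a}) + a.X ⊢ =a=> v0, =b=> v1
  v1 = 0\{a} ⊢ stopped
Run σ = ⟨bb⟩ on P: start {u0}
  after b @ step 1: {u0, u1}
  after b @ step 2: {u0, u1}
  ✓ P
Run σ = ⟨bb⟩ on Q: start {v0}
  after b @ step 1: {v1}
  after b @ step 2: ∅  — Q cannot continue

bb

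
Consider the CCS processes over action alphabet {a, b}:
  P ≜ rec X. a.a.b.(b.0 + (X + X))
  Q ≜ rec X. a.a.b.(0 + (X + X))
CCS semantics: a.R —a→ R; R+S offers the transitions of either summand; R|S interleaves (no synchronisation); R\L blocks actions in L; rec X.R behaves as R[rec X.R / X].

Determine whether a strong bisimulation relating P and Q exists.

P ≁ Q

P's transition system — 5 states:
  p0 = rec X. a.a.b.(b.0 + (X + X)) → =a=> p1
  p1 = a.b.(b.0 + ((rec X. a.a.b.(b.0 + (X + X))) + (rec X. a.a.b.(b.0 + (X + X))))) → =a=> p2
  p2 = b.(b.0 + ((rec X. a.a.b.(b.0 + (X + X))) + (rec X. a.a.b.(b.0 + (X + X))))) → =b=> p3
  p3 = b.0 + ((rec X. a.a.b.(b.0 + (X + X))) + (rec X. a.a.b.(b.0 + (X + X)))) → =a=> p1, =b=> p4
  p4 = 0 → stopped
Q's transition system — 4 states:
  q0 = rec X. a.a.b.(0 + (X + X)) → =a=> q1
  q1 = a.b.(0 + ((rec X. a.a.b.(0 + (X + X))) + (rec X. a.a.b.(0 + (X + X))))) → =a=> q2
  q2 = b.(0 + ((rec X. a.a.b.(0 + (X + X))) + (rec X. a.a.b.(0 + (X + X))))) → =b=> q3
  q3 = 0 + ((rec X. a.a.b.(0 + (X + X))) + (rec X. a.a.b.(0 + (X + X)))) → =a=> q1
Partition-refinement fixed point:
  B0 = {p0}
  B1 = {p1}
  B2 = {p2}
  B3 = {p3}
  B4 = {p4}
  B5 = {q0, q3}
  B6 = {q1}
  B7 = {q2}
p0 ∈ B0, q0 ∈ B5 → different blocks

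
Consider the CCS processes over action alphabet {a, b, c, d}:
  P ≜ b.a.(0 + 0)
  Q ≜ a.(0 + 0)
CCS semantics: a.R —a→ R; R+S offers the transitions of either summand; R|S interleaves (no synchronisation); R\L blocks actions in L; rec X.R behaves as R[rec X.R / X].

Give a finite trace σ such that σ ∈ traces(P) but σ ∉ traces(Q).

P's transition system — 3 states:
  m0 = b.a.(0 + 0) → -b-> m1
  m1 = a.(0 + 0) → -a-> m2
  m2 = 0 + 0 → ·
Q's transition system — 2 states:
  n0 = a.(0 + 0) → -a-> n1
  n1 = 0 + 0 → ·
Run σ = ⟨b⟩ on P: start {m0}
  after b @ step 1: {m1}
  P completes σ.
Run σ = ⟨b⟩ on Q: start {n0}
  after b @ step 1: ∅  — Q cannot continue

b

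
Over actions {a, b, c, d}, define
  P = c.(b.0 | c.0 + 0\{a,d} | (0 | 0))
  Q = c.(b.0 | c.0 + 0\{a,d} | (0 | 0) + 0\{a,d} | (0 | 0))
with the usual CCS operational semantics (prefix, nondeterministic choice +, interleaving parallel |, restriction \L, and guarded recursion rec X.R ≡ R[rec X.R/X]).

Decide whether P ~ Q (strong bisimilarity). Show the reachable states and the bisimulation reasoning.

bisimilar

Reachable graph of P (5 states):
  m0 = c.(b.0 | c.0 + 0\{a,d} | (0 | 0)) has moves —c→ m1
  m1 = b.0 | c.0 + 0\{a,d} | (0 | 0) has moves —b→ m2, —c→ m3
  m2 = 0 | c.0 has moves —c→ m4
  m3 = b.0 | 0 has moves —b→ m4
  m4 = 0 | 0 has moves ∅
Reachable graph of Q (5 states):
  n0 = c.(b.0 | c.0 + 0\{a,d} | (0 | 0) + 0\{a,d} | (0 | 0)) has moves —c→ n1
  n1 = b.0 | c.0 + 0\{a,d} | (0 | 0) + 0\{a,d} | (0 | 0) has moves —b→ n2, —c→ n3
  n2 = 0 | c.0 has moves —c→ n4
  n3 = b.0 | 0 has moves —b→ n4
  n4 = 0 | 0 has moves ∅
Partition-refinement fixed point:
  B0 = {m0, n0}
  B1 = {m1, n1}
  B2 = {m2, n2}
  B3 = {m4, n4}
  B4 = {m3, n3}
m0 ∈ B0, n0 ∈ B0 → same block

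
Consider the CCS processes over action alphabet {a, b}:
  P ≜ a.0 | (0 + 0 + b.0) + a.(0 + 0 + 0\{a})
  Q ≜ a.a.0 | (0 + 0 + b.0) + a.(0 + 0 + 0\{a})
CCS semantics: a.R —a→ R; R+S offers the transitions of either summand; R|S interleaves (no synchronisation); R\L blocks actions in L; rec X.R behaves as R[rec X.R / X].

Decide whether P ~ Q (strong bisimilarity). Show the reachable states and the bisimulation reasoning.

P ≁ Q

Reachable graph of P (5 states):
  u0 = a.0 | (0 + 0 + b.0) + a.(0 + 0 + 0\{a}) :: -a-> u1, -a-> u2, -b-> u3
  u1 = 0 + 0 + 0\{a} :: (no moves)
  u2 = 0 | (0 + 0 + b.0) :: -b-> u4
  u3 = a.0 | 0 :: -a-> u4
  u4 = 0 | 0 :: (no moves)
Reachable graph of Q (7 states):
  v0 = a.a.0 | (0 + 0 + b.0) + a.(0 + 0 + 0\{a}) :: -a-> v1, -a-> v2, -b-> v3
  v1 = 0 + 0 + 0\{a} :: (no moves)
  v2 = a.0 | (0 + 0 + b.0) :: -a-> v4, -b-> v5
  v3 = a.a.0 | 0 :: -a-> v5
  v4 = 0 | (0 + 0 + b.0) :: -b-> v6
  v5 = a.0 | 0 :: -a-> v6
  v6 = 0 | 0 :: (no moves)
Partition-refinement fixed point:
  B0 = {u0}
  B1 = {u2, v4}
  B2 = {u1, u4, v1, v6}
  B3 = {u3, v5}
  B4 = {v0}
  B5 = {v2}
  B6 = {v3}
u0 ∈ B0, v0 ∈ B4 → different blocks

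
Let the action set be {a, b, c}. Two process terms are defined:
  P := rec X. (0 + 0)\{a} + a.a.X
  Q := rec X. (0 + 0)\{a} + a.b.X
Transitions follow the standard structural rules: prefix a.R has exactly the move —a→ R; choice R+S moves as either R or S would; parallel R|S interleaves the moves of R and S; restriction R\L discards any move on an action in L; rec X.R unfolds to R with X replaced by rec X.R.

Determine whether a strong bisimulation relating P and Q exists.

P's transition system — 2 states:
  p0 = rec X. (0 + 0)\{a} + a.a.X → ··a··> p1
  p1 = a.(rec X. (0 + 0)\{a} + a.a.X) → ··a··> p0
Q's transition system — 2 states:
  q0 = rec X. (0 + 0)\{a} + a.b.X → ··a··> q1
  q1 = b.(rec X. (0 + 0)\{a} + a.b.X) → ··b··> q0
Bisimilarity quotient blocks:
  B0 = {p0, p1}
  B1 = {q0}
  B2 = {q1}
p0 ∈ B0, q0 ∈ B1 → different blocks

not bisimilar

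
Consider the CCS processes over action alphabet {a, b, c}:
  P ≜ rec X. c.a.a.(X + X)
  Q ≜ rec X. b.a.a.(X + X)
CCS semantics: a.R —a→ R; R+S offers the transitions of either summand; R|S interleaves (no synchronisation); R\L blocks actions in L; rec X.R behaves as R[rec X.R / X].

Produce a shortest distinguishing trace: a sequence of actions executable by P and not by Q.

Reachable graph of P (4 states):
  p0 = rec X. c.a.a.(X + X) has moves --c--▸ p1
  p1 = a.a.((rec X. c.a.a.(X + X)) + (rec X. c.a.a.(X + X))) has moves --a--▸ p2
  p2 = a.((rec X. c.a.a.(X + X)) + (rec X. c.a.a.(X + X))) has moves --a--▸ p3
  p3 = (rec X. c.a.a.(X + X)) + (rec X. c.a.a.(X + X)) has moves --c--▸ p1
Reachable graph of Q (4 states):
  q0 = rec X. b.a.a.(X + X) has moves --b--▸ q1
  q1 = a.a.((rec X. b.a.a.(X + X)) + (rec X. b.a.a.(X + X))) has moves --a--▸ q2
  q2 = a.((rec X. b.a.a.(X + X)) + (rec X. b.a.a.(X + X))) has moves --a--▸ q3
  q3 = (rec X. b.a.a.(X + X)) + (rec X. b.a.a.(X + X)) has moves --b--▸ q1
Trace ⟨c⟩ through P, begin at {p0}:
  [1] c ⇒ {p1}
  ✓ P
Trace ⟨c⟩ through Q, begin at {q0}:
  [1] c ⇒ ∅  — Q cannot continue

c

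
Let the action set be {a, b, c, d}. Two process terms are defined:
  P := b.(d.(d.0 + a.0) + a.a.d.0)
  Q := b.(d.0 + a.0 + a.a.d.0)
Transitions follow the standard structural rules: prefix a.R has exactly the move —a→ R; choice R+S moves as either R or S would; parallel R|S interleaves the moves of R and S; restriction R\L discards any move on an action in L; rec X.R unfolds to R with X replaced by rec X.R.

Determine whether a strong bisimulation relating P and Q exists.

not bisimilar

LTS(P): 6 reachable states
  u0 = b.(d.(d.0 + a.0) + a.a.d.0) → ··b··> u1
  u1 = d.(d.0 + a.0) + a.a.d.0 → ··a··> u2, ··d··> u3
  u2 = a.d.0 → ··a··> u4
  u3 = d.0 + a.0 → ··a··> u5, ··d··> u5
  u4 = d.0 → ··d··> u5
  u5 = 0 → ∅
LTS(Q): 5 reachable states
  v0 = b.(d.0 + a.0 + a.a.d.0) → ··b··> v1
  v1 = d.0 + a.0 + a.a.d.0 → ··a··> v2, ··a··> v3, ··d··> v2
  v2 = 0 → ∅
  v3 = a.d.0 → ··a··> v4
  v4 = d.0 → ··d··> v2
Bisimilarity quotient blocks:
  B0 = {u0}
  B1 = {u1}
  B2 = {u3}
  B3 = {u5, v2}
  B4 = {u2, v3}
  B5 = {u4, v4}
  B6 = {v0}
  B7 = {v1}
u0 ∈ B0, v0 ∈ B6 → different blocks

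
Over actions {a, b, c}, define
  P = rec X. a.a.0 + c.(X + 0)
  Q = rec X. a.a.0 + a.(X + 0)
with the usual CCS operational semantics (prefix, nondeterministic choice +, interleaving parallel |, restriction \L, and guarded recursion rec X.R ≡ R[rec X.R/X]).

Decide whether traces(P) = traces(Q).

NO — witness ⟨c⟩

LTS(P): 4 reachable states
  m0 = rec X. a.a.0 + c.(X + 0) | ··a··> m1, ··c··> m2
  m1 = a.0 | ··a··> m3
  m2 = (rec X. a.a.0 + c.(X + 0)) + 0 | ··a··> m1, ··c··> m2
  m3 = 0 | ∅
LTS(Q): 4 reachable states
  n0 = rec X. a.a.0 + a.(X + 0) | ··a··> n1, ··a··> n2
  n1 = (rec X. a.a.0 + a.(X + 0)) + 0 | ··a··> n1, ··a··> n2
  n2 = a.0 | ··a··> n3
  n3 = 0 | ∅
Trace ⟨c⟩ through P, begin at {m0}:
  after c @ step 1: {m2}
  ✓ P
Trace ⟨c⟩ through Q, begin at {n0}:
  after c @ step 1: no successor for Q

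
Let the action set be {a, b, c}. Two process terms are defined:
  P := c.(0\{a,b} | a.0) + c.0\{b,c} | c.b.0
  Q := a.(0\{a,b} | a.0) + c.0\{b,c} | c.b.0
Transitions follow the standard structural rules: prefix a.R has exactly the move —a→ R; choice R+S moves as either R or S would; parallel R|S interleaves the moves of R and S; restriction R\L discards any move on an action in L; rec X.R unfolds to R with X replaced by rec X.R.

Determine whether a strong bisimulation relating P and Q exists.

LTS(P): 8 reachable states
  p0 = c.(0\{a,b} | a.0) + c.0\{b,c} | c.b.0 → —c→ p1, —c→ p2, —c→ p3
  p1 = 0\{a,b} | a.0 → —a→ p4
  p2 = 0\{b,c} | c.b.0 → —c→ p5
  p3 = c.0\{b,c} | b.0 → —b→ p6, —c→ p5
  p4 = 0\{a,b} | 0 → ∅
  p5 = 0\{b,c} | b.0 → —b→ p7
  p6 = c.0\{b,c} | 0 → —c→ p7
  p7 = 0\{b,c} | 0 → ∅
LTS(Q): 8 reachable states
  q0 = a.(0\{a,b} | a.0) + c.0\{b,c} | c.b.0 → —a→ q1, —c→ q2, —c→ q3
  q1 = 0\{a,b} | a.0 → —a→ q4
  q2 = 0\{b,c} | c.b.0 → —c→ q5
  q3 = c.0\{b,c} | b.0 → —b→ q6, —c→ q5
  q4 = 0\{a,b} | 0 → ∅
  q5 = 0\{b,c} | b.0 → —b→ q7
  q6 = c.0\{b,c} | 0 → —c→ q7
  q7 = 0\{b,c} | 0 → ∅
Bisimilarity quotient blocks:
  B0 = {p0}
  B1 = {p2, q2}
  B2 = {p5, q5}
  B3 = {p4, p7, q4, q7}
  B4 = {p1, q1}
  B5 = {p3, q3}
  B6 = {p6, q6}
  B7 = {q0}
p0 ∈ B0, q0 ∈ B7 → different blocks

NO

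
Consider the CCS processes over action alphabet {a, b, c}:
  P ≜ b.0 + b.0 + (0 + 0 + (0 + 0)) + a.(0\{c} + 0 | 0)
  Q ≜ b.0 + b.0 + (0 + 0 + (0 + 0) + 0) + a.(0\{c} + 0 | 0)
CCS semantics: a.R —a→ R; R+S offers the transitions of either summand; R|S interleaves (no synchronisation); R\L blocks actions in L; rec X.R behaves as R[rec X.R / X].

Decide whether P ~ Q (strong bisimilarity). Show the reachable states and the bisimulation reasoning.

bisimilar

LTS(P): 3 reachable states
  s0 = b.0 + b.0 + (0 + 0 + (0 + 0)) + a.(0\{c} + 0 | 0) :: —a→ s1, —b→ s2
  s1 = 0\{c} + 0 | 0 :: ·
  s2 = 0 :: ·
LTS(Q): 3 reachable states
  t0 = b.0 + b.0 + (0 + 0 + (0 + 0) + 0) + a.(0\{c} + 0 | 0) :: —a→ t1, —b→ t2
  t1 = 0\{c} + 0 | 0 :: ·
  t2 = 0 :: ·
Partition-refinement fixed point:
  B0 = {s0, t0}
  B1 = {s1, s2, t1, t2}
s0 ∈ B0, t0 ∈ B0 → same block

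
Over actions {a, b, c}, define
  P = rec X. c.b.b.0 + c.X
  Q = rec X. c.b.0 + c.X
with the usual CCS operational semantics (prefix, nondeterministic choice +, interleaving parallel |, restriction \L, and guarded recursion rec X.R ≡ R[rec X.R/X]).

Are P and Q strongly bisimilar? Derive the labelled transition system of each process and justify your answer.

P ≁ Q

P's transition system — 4 states:
  p0 = rec X. c.b.b.0 + c.X ⊢ —c→ p0, —c→ p1
  p1 = b.b.0 ⊢ —b→ p2
  p2 = b.0 ⊢ —b→ p3
  p3 = 0 ⊢ ·
Q's transition system — 3 states:
  q0 = rec X. c.b.0 + c.X ⊢ —c→ q0, —c→ q1
  q1 = b.0 ⊢ —b→ q2
  q2 = 0 ⊢ ·
Bisimilarity quotient blocks:
  B0 = {p0}
  B1 = {p1}
  B2 = {p2, q1}
  B3 = {p3, q2}
  B4 = {q0}
p0 ∈ B0, q0 ∈ B4 → different blocks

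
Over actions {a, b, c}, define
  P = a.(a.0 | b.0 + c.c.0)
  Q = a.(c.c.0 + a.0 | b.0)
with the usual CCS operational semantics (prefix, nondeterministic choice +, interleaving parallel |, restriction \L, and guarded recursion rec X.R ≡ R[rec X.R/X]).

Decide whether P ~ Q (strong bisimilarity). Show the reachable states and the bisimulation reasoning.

YES

P's transition system — 7 states:
  m0 = a.(a.0 | b.0 + c.c.0) ⊢ -a-> m1
  m1 = a.0 | b.0 + c.c.0 ⊢ -a-> m2, -b-> m3, -c-> m4
  m2 = 0 | b.0 ⊢ -b-> m5
  m3 = a.0 | 0 ⊢ -a-> m5
  m4 = c.0 ⊢ -c-> m6
  m5 = 0 | 0 ⊢ (no moves)
  m6 = 0 ⊢ (no moves)
Q's transition system — 7 states:
  n0 = a.(c.c.0 + a.0 | b.0) ⊢ -a-> n1
  n1 = c.c.0 + a.0 | b.0 ⊢ -a-> n2, -b-> n3, -c-> n4
  n2 = 0 | b.0 ⊢ -b-> n5
  n3 = a.0 | 0 ⊢ -a-> n5
  n4 = c.0 ⊢ -c-> n6
  n5 = 0 | 0 ⊢ (no moves)
  n6 = 0 ⊢ (no moves)
Coarsest stable partition (strong bisimilarity classes):
  B0 = {m0, n0}
  B1 = {m1, n1}
  B2 = {m4, n4}
  B3 = {m5, m6, n5, n6}
  B4 = {m2, n2}
  B5 = {m3, n3}
m0 ∈ B0, n0 ∈ B0 → same block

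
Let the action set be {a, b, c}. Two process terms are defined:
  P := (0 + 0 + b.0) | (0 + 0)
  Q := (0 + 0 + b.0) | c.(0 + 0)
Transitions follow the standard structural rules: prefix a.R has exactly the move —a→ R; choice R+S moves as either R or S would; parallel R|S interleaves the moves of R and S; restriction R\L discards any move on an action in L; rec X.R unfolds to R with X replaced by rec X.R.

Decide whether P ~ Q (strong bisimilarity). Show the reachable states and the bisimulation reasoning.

NO

P's transition system — 2 states:
  s0 = (0 + 0 + b.0) | (0 + 0) ⊢ —b→ s1
  s1 = 0 | (0 + 0) ⊢ deadlocked
Q's transition system — 4 states:
  t0 = (0 + 0 + b.0) | c.(0 + 0) ⊢ —b→ t1, —c→ t2
  t1 = 0 | c.(0 + 0) ⊢ —c→ t3
  t2 = (0 + 0 + b.0) | (0 + 0) ⊢ —b→ t3
  t3 = 0 | (0 + 0) ⊢ deadlocked
Coarsest stable partition (strong bisimilarity classes):
  B0 = {s0, t2}
  B1 = {s1, t3}
  B2 = {t0}
  B3 = {t1}
s0 ∈ B0, t0 ∈ B2 → different blocks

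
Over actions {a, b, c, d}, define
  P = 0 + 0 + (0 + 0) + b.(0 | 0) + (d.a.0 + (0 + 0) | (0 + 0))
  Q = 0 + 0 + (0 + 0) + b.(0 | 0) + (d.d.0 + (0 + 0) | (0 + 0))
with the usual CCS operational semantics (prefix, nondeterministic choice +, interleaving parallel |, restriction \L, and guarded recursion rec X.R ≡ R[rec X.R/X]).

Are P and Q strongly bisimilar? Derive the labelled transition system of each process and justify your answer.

LTS(P): 4 reachable states
  m0 = 0 + 0 + (0 + 0) + b.(0 | 0) + (d.a.0 + (0 + 0) | (0 + 0)) | --b--▸ m1, --d--▸ m2
  m1 = 0 | 0 | ·
  m2 = a.0 | --a--▸ m3
  m3 = 0 | ·
LTS(Q): 4 reachable states
  n0 = 0 + 0 + (0 + 0) + b.(0 | 0) + (d.d.0 + (0 + 0) | (0 + 0)) | --b--▸ n1, --d--▸ n2
  n1 = 0 | 0 | ·
  n2 = d.0 | --d--▸ n3
  n3 = 0 | ·
Partition-refinement fixed point:
  B0 = {m0}
  B1 = {m2}
  B2 = {m1, m3, n1, n3}
  B3 = {n0}
  B4 = {n2}
m0 ∈ B0, n0 ∈ B3 → different blocks

not bisimilar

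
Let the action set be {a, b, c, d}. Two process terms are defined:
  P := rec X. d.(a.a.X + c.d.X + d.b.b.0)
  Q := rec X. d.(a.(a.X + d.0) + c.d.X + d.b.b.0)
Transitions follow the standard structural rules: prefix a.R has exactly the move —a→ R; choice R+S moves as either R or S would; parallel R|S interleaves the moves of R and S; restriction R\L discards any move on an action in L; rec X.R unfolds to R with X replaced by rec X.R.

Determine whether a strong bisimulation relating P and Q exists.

NO

Reachable graph of P (7 states):
  s0 = rec X. d.(a.a.X + c.d.X + d.b.b.0) ⊢ —d→ s1
  s1 = a.a.(rec X. d.(a.a.X + c.d.X + d.b.b.0)) + c.d.(rec X. d.(a.a.X + c.d.X + d.b.b.0)) + d.b.b.0 ⊢ —a→ s2, —c→ s3, —d→ s4
  s2 = a.(rec X. d.(a.a.X + c.d.X + d.b.b.0)) ⊢ —a→ s0
  s3 = d.(rec X. d.(a.a.X + c.d.X + d.b.b.0)) ⊢ —d→ s0
  s4 = b.b.0 ⊢ —b→ s5
  s5 = b.0 ⊢ —b→ s6
  s6 = 0 ⊢ (no moves)
Reachable graph of Q (7 states):
  t0 = rec X. d.(a.(a.X + d.0) + c.d.X + d.b.b.0) ⊢ —d→ t1
  t1 = a.(a.(rec X. d.(a.(a.X + d.0) + c.d.X + d.b.b.0)) + d.0) + c.d.(rec X. d.(a.(a.X + d.0) + c.d.X + d.b.b.0)) + d.b.b.0 ⊢ —a→ t2, —c→ t3, —d→ t4
  t2 = a.(rec X. d.(a.(a.X + d.0) + c.d.X + d.b.b.0)) + d.0 ⊢ —a→ t0, —d→ t5
  t3 = d.(rec X. d.(a.(a.X + d.0) + c.d.X + d.b.b.0)) ⊢ —d→ t0
  t4 = b.b.0 ⊢ —b→ t6
  t5 = 0 ⊢ (no moves)
  t6 = b.0 ⊢ —b→ t5
Bisimilarity quotient blocks:
  B0 = {s0}
  B1 = {s1}
  B2 = {s2}
  B3 = {s3}
  B4 = {s4, t4}
  B5 = {s5, t6}
  B6 = {s6, t5}
  B7 = {t0}
  B8 = {t1}
  B9 = {t3}
  B10 = {t2}
s0 ∈ B0, t0 ∈ B7 → different blocks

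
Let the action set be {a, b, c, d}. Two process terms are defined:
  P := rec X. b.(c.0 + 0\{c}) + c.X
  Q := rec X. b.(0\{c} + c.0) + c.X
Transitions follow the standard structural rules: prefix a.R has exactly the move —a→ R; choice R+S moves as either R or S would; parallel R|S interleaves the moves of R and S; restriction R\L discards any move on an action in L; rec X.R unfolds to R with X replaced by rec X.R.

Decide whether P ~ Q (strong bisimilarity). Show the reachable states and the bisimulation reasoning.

Reachable graph of P (3 states):
  s0 = rec X. b.(c.0 + 0\{c}) + c.X | ··b··> s1, ··c··> s0
  s1 = c.0 + 0\{c} | ··c··> s2
  s2 = 0 | (no moves)
Reachable graph of Q (3 states):
  t0 = rec X. b.(0\{c} + c.0) + c.X | ··b··> t1, ··c··> t0
  t1 = 0\{c} + c.0 | ··c··> t2
  t2 = 0 | (no moves)
Bisimilarity quotient blocks:
  B0 = {s0, t0}
  B1 = {s1, t1}
  B2 = {s2, t2}
s0 ∈ B0, t0 ∈ B0 → same block

bisimilar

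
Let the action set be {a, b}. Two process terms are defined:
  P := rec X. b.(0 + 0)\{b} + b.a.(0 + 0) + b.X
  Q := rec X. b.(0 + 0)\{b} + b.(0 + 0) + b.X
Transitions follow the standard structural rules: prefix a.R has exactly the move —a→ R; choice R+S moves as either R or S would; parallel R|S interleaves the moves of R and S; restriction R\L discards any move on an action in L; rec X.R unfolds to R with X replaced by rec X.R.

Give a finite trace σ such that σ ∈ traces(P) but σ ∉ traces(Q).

LTS(P): 4 reachable states
  m0 = rec X. b.(0 + 0)\{b} + b.a.(0 + 0) + b.X → --b--▸ m0, --b--▸ m1, --b--▸ m2
  m1 = (0 + 0)\{b} → stopped
  m2 = a.(0 + 0) → --a--▸ m3
  m3 = 0 + 0 → stopped
LTS(Q): 3 reachable states
  n0 = rec X. b.(0 + 0)\{b} + b.(0 + 0) + b.X → --b--▸ n0, --b--▸ n1, --b--▸ n2
  n1 = (0 + 0)\{b} → stopped
  n2 = 0 + 0 → stopped
Executing ba from P (initial set {m0}):
  [1] b ⇒ {m0, m1, m2}
  [2] a ⇒ {m3}
  P completes σ.
Executing ba from Q (initial set {n0}):
  [1] b ⇒ {n0, n1, n2}
  [2] a ⇒ ∅ (Q stuck)

ba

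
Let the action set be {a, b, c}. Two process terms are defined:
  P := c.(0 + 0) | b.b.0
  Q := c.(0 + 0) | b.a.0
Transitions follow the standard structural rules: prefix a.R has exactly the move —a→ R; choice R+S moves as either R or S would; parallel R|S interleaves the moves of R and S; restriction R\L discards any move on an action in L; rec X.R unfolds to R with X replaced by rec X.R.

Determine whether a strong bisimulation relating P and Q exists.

Reachable graph of P (6 states):
  p0 = c.(0 + 0) | b.b.0 → ··b··> p1, ··c··> p2
  p1 = c.(0 + 0) | b.0 → ··b··> p3, ··c··> p4
  p2 = (0 + 0) | b.b.0 → ··b··> p4
  p3 = c.(0 + 0) | 0 → ··c··> p5
  p4 = (0 + 0) | b.0 → ··b··> p5
  p5 = (0 + 0) | 0 → (no moves)
Reachable graph of Q (6 states):
  q0 = c.(0 + 0) | b.a.0 → ··b··> q1, ··c··> q2
  q1 = c.(0 + 0) | a.0 → ··a··> q3, ··c··> q4
  q2 = (0 + 0) | b.a.0 → ··b··> q4
  q3 = c.(0 + 0) | 0 → ··c··> q5
  q4 = (0 + 0) | a.0 → ··a··> q5
  q5 = (0 + 0) | 0 → (no moves)
Partition-refinement fixed point:
  B0 = {p0}
  B1 = {p1}
  B2 = {p4}
  B3 = {p5, q5}
  B4 = {p3, q3}
  B5 = {p2}
  B6 = {q0}
  B7 = {q1}
  B8 = {q4}
  B9 = {q2}
p0 ∈ B0, q0 ∈ B6 → different blocks

not bisimilar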